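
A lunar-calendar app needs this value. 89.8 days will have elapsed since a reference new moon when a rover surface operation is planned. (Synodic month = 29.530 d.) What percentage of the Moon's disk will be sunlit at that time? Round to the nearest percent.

2%

89.8 d spans 3 complete synodic months (3 × 29.530 = 88.59 d) plus 1.21 d.
The Moon has covered 1.21/29.530 of its cycle, so θ ≈ 360° × 1.21/29.530 = 14.8°.
cos 14.8° = 0.967, so f = (1 − 0.967)/2 = 0.016, so 2%.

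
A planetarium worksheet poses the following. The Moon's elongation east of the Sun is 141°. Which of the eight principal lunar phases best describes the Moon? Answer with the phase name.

The waxing gibbous sector spans roughly 112°–158°; 141° falls inside it.

waxing gibbous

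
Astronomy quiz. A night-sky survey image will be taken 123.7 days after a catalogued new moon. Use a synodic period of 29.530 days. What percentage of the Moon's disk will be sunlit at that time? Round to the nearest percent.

123.7/29.530 = 4.189 lunations, so 4 complete cycles and 5.58 d into the next.
The Moon has covered 5.58/29.530 of its cycle, so θ ≈ 360° × 5.58/29.530 = 68.0°.
Illuminated fraction = (1 − cos 68.0°)/2 = (1 − 0.374)/2 ≈ 0.313, so 31%.

31%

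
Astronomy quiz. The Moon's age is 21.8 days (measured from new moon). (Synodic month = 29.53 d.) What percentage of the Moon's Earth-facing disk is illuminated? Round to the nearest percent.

Phase angle: θ = 360°·(21.8 d)/(29.53 d) = 265.8°.
cos 265.8° = (-0.074), so f = (1 − (-0.074))/2 = 0.537, so 54%.

54%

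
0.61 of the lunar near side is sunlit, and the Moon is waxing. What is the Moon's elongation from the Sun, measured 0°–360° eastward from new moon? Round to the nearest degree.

Invert f = (1 − cos θ)/2 to get cos θ = 1 − 2(0.61) = -0.220, hence θ₀ = arccos -0.220 = 102.7°.
The Moon is waxing (0°–180°), so θ = 102.7° directly.

103°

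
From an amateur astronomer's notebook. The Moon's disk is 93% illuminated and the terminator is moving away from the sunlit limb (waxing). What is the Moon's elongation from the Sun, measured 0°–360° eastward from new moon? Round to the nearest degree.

cos θ = 1 − 2f = -0.860, giving a principal value of 149.3°.
The Moon is waxing (0°–180°), so θ = 149.3° directly.

149°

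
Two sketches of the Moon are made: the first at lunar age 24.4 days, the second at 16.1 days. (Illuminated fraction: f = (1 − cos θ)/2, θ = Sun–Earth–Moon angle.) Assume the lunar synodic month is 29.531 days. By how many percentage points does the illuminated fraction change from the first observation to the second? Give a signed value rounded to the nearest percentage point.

+71 pp

θ₁ = 360° × 24.4/29.531 = 297.5°, f₁ = (1 − cos θ₁)/2 = 0.270.
θ₂ = 360° × 16.1/29.531 = 196.3°, f₂ = (1 − cos θ₂)/2 = 0.980.
Change = f₂ − f₁ = +0.710 → +71 percentage points.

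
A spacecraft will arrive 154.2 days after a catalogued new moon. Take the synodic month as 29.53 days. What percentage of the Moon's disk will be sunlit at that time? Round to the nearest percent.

Reduce mod P: 154.2 − 5×29.53 = 6.55 d into the current lunation.
The Moon has covered 6.55/29.53 of its cycle, so θ ≈ 360° × 6.55/29.53 = 79.9°.
Illuminated fraction = (1 − cos 79.9°)/2 = (1 − 0.176)/2 ≈ 0.412, so 41%.

41%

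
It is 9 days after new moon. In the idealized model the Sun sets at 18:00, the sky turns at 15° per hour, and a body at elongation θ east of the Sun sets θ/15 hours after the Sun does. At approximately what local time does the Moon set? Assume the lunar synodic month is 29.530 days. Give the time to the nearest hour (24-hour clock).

Elongation θ = 360° × 9/29.530 ≈ 109.7°.
The Moon trails the Sun by θ/15 = 109.7/15 ≈ 7.31 hours.
18:00 + 7.31 h ≈ 01:19 → 01:00 to the nearest hour.

01:00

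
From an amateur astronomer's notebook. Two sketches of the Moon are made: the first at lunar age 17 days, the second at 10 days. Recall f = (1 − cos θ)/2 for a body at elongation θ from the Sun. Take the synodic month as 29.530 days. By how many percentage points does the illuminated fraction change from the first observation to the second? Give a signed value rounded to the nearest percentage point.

θ₁ = 360° × 17/29.530 = 207.2°, f₁ = (1 − cos θ₁)/2 = 0.945.
θ₂ = 360° × 10/29.530 = 121.9°, f₂ = (1 − cos θ₂)/2 = 0.764.
Change = f₂ − f₁ = -0.180 → -18 percentage points.

-18 pp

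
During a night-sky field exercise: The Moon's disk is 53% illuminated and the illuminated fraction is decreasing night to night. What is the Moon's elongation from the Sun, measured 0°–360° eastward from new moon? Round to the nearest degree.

267°

cos θ = 1 − 2f = -0.060, giving a principal value of 93.4°.
Waning ⇒ past full, so θ = 360° − 93.4° = 266.6°.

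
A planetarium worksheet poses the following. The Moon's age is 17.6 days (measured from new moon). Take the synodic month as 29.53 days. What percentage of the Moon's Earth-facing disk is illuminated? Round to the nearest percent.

91%

Phase angle: θ = 360°·(17.6 d)/(29.53 d) = 214.6°.
Illuminated fraction = (1 − cos 214.6°)/2 = (1 − (-0.824))/2 ≈ 0.912, so 91%.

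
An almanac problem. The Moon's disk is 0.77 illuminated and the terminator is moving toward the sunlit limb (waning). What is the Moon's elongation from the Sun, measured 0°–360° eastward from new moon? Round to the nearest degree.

From f = (1 − cos θ)/2: cos θ = 1 − 2×0.77 = -0.540; arccos → 122.7°.
Waning ⇒ past full, so θ = 360° − 122.7° = 237.3°.

237°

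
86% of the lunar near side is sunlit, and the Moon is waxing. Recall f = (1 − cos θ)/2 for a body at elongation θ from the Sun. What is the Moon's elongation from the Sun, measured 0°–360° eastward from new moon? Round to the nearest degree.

Invert f = (1 − cos θ)/2 to get cos θ = 1 − 2(0.86) = -0.720, hence θ₀ = arccos -0.720 = 136.1°.
The Moon is waxing (0°–180°), so θ = 136.1° directly.

136°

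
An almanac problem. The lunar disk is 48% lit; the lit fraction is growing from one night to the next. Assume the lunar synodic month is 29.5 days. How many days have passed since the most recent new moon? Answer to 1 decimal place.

7.2 days

From f = (1 − cos θ)/2: cos θ = 1 − 2×0.48 = 0.040; arccos → 87.7°.
Waxing ⇒ before full, so θ = 87.7°.
At 360°/29.5 d per day, 87.7° corresponds to 7.19 days.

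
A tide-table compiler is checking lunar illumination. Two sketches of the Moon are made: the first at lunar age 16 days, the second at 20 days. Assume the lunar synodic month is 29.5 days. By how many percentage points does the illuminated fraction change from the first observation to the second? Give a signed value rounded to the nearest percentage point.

-26 pp

First observation: θ = 360°·16/29.5 = 195.3°, so f = 0.982.
Second observation: θ = 244.1°, f = 0.719.
Δf = 0.719 − 0.982 = -0.264, i.e. -26 pp.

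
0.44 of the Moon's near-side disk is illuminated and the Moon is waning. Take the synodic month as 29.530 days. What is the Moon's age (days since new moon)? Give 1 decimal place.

22.7 days

cos θ = 1 − 2f = 0.120, giving a principal value of 83.1°.
Since the Moon is past full (waning), take the reflex angle: θ = 360° − 83.1° = 276.9°.
At 360°/29.530 d per day, 276.9° corresponds to 22.71 days.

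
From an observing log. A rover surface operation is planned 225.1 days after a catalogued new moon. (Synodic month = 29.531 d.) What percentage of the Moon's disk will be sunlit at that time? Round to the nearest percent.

86%

225.1/29.531 = 7.622 lunations, so 7 complete cycles and 18.38 d into the next.
Phase angle: θ = 360°·(18.38 d)/(29.531 d) = 224.1°.
Illuminated fraction = (1 − cos 224.1°)/2 = (1 − (-0.718))/2 ≈ 0.859, so 86%.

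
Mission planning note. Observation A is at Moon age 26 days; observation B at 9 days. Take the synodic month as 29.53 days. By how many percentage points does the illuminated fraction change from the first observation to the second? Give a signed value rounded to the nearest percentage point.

θ₁ = 360° × 26/29.53 = 317.0°, f₁ = (1 − cos θ₁)/2 = 0.135.
θ₂ = 360° × 9/29.53 = 109.7°, f₂ = (1 − cos θ₂)/2 = 0.669.
Change = f₂ − f₁ = +0.534 → +53 percentage points.

+53 percentage points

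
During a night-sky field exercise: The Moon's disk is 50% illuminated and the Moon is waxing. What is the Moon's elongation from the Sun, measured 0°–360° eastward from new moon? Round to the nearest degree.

From f = (1 − cos θ)/2: cos θ = 1 − 2×0.50 = 0.000; arccos → 90.0°.
The Moon is waxing (0°–180°), so θ = 90.0° directly.

90°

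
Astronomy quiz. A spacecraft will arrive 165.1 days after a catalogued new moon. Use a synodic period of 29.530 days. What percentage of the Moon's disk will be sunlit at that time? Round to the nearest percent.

165.1/29.530 = 5.591 lunations, so 5 complete cycles and 17.45 d into the next.
Phase angle: θ = 360°·(17.45 d)/(29.530 d) = 212.7°.
Illuminated fraction = (1 − cos 212.7°)/2 = (1 − (-0.841))/2 ≈ 0.921, so 92%.

92%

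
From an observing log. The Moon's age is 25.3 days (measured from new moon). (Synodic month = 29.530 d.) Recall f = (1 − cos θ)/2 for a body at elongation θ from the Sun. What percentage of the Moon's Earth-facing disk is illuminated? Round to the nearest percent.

19%

Phase angle: θ = 360°·(25.3 d)/(29.530 d) = 308.4°.
cos 308.4° = 0.622, so f = (1 − 0.622)/2 = 0.189, so 19%.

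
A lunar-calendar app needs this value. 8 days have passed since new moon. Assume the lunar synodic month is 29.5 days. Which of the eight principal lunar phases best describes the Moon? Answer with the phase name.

first quarter

θ ≈ 360° × 8/29.5 = 98°, which falls in the first quarter sector.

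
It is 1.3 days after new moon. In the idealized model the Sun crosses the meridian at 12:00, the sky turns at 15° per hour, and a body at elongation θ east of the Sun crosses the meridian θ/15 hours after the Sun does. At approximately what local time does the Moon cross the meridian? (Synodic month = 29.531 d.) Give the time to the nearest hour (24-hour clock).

13:00

Elongation θ = 360° × 1.3/29.531 ≈ 15.8°.
The Moon trails the Sun by θ/15 = 15.8/15 ≈ 1.06 hours.
12:00 + 1.06 h ≈ 13:03 → 13:00 to the nearest hour.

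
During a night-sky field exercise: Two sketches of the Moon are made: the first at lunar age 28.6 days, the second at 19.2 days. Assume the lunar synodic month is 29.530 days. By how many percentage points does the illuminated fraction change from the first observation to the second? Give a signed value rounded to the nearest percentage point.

First observation: θ = 360°·28.6/29.530 = 348.7°, so f = 0.010.
Second observation: θ = 234.1°, f = 0.793.
Δf = 0.793 − 0.010 = +0.784, i.e. +78 pp.

+78 percentage points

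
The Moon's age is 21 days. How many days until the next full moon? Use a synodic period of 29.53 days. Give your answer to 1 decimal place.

23.3 days

Full moon is 0.5 of the way through the cycle: age 0.5 × 29.53 = 14.765 d.
This lunation's full moon (14.765 d) has passed, so add one period: 44.295 − 21 = 23.295 days.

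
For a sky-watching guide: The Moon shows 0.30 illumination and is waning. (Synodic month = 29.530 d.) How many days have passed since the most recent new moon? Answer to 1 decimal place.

24.1 days

From f = (1 − cos θ)/2: cos θ = 1 − 2×0.30 = 0.400; arccos → 66.4°.
A waning Moon lies in 180°–360°, so θ = 360° − 66.4° = 293.6°.
That fraction of the synodic month is 293.6/360 × 29.530 d ≈ 24.08 d.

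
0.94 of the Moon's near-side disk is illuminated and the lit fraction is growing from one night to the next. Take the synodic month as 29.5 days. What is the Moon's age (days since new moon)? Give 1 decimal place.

From f = (1 − cos θ)/2: cos θ = 1 − 2×0.94 = -0.880; arccos → 151.6°.
Waxing ⇒ before full, so θ = 151.6°.
That fraction of the synodic month is 151.6/360 × 29.5 d ≈ 12.43 d.

12.4 days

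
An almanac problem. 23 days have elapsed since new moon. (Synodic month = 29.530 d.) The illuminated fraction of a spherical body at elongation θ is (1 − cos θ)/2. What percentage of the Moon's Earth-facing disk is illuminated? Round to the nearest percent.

41%

Phase angle: θ = 360°·(23 d)/(29.530 d) = 280.4°.
cos 280.4° = 0.180, so f = (1 − 0.180)/2 = 0.410, so 41%.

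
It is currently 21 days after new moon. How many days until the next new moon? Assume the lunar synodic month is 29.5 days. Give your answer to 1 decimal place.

8.5 days

One full lunation from the last new moon is 29.5 d; remaining = 29.5 − 21 = 8.500 d.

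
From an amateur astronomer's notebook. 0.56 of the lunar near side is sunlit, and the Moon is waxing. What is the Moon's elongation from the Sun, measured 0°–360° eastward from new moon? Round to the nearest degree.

97°

From f = (1 − cos θ)/2: cos θ = 1 − 2×0.56 = -0.120; arccos → 96.9°.
The Moon is waxing (0°–180°), so θ = 96.9° directly.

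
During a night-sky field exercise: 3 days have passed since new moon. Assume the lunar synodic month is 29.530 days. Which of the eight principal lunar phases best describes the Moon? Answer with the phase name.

waxing crescent

θ ≈ 360° × 3/29.530 = 37°, which falls in the waxing crescent sector.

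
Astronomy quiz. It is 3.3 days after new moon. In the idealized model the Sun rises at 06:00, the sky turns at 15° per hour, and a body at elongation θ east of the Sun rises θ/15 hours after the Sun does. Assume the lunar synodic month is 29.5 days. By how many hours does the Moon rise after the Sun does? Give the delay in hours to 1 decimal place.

Phase angle: θ = 360°·(3.3 d)/(29.5 d) = 40.3°.
Delay after the Sun = 40.3° / (15°/h) ≈ 2.68 h.
So the Moon rises 2.68 h after the Sun.

2.7 h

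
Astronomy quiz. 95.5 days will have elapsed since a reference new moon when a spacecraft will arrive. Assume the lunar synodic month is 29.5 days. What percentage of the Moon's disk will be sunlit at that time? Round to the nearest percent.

95.5/29.5 = 3.237 lunations, so 3 complete cycles and 7.00 d into the next.
The Moon has covered 7.00/29.5 of its cycle, so θ ≈ 360° × 7.00/29.5 = 85.4°.
Illuminated fraction = (1 − cos 85.4°)/2 = (1 − 0.080)/2 ≈ 0.460, so 46%.

46%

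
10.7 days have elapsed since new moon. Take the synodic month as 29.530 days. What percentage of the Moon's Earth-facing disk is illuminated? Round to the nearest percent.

82%

Phase angle: θ = 360°·(10.7 d)/(29.530 d) = 130.4°.
cos 130.4° = (-0.649), so f = (1 − (-0.649))/2 = 0.824, so 82%.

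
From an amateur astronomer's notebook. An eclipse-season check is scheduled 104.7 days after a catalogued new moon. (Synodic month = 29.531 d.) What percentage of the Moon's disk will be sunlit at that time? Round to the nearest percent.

104.7/29.531 = 3.545 lunations, so 3 complete cycles and 16.11 d into the next.
The Moon has covered 16.11/29.531 of its cycle, so θ ≈ 360° × 16.11/29.531 = 196.4°.
Illuminated fraction = (1 − cos 196.4°)/2 = (1 − (-0.960))/2 ≈ 0.980, so 98%.

98%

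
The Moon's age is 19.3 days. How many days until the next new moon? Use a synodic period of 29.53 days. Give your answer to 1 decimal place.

The next new moon completes the synodic month: 29.53 − 19.3 = 10.230 days.

10.2 days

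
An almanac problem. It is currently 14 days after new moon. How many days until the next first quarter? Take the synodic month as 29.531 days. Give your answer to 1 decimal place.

First quarter is 0.25 of the way through the cycle: age 0.25 × 29.531 = 7.383 d.
Already past this cycle's first quarter; the next is at 7.383 + 29.531 = 36.914 d, so 36.914 − 14 = 22.914 days.

22.9 days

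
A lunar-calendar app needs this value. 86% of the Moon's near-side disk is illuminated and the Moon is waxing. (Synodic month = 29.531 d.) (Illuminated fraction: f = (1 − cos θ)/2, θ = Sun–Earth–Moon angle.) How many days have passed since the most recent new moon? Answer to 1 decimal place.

11.2 days

cos θ = 1 − 2f = -0.720, giving a principal value of 136.1°.
Waxing ⇒ before full, so θ = 136.1°.
Age = 29.531 × 136.1°/360° ≈ 11.16 days.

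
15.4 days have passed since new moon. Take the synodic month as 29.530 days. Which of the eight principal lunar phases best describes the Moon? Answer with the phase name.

full moon

θ ≈ 360° × 15.4/29.530 = 188°, which falls in the full moon sector.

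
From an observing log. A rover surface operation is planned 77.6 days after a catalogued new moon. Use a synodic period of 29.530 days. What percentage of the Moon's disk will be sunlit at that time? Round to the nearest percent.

85%

Reduce mod P: 77.6 − 2×29.530 = 18.54 d into the current lunation.
Elongation θ = 360° × 18.54/29.530 ≈ 226.0°.
cos 226.0° = (-0.694), so f = (1 − (-0.694))/2 = 0.847, so 85%.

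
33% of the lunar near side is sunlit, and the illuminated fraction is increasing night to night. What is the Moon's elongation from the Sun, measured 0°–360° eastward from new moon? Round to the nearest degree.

70°

cos θ = 1 − 2f = 0.340, giving a principal value of 70.1°.
Waxing ⇒ before full, so θ = 70.1°.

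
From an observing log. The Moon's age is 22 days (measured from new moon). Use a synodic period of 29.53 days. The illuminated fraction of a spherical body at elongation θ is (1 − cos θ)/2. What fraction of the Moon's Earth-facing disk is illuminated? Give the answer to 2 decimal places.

0.52

Elongation θ = 360° × 22/29.53 ≈ 268.2°.
cos 268.2° = (-0.031), so f = (1 − (-0.031))/2 = 0.516.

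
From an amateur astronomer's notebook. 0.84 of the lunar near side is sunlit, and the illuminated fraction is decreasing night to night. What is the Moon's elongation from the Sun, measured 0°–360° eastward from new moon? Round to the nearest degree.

227°

Invert f = (1 − cos θ)/2 to get cos θ = 1 − 2(0.84) = -0.680, hence θ₀ = arccos -0.680 = 132.8°.
Waning ⇒ past full, so θ = 360° − 132.8° = 227.2°.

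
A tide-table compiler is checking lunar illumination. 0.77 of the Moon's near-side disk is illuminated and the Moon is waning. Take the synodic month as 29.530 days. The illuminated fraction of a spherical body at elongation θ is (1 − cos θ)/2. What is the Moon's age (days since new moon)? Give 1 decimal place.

cos θ = 1 − 2f = -0.540, giving a principal value of 122.7°.
Since the Moon is past full (waning), take the reflex angle: θ = 360° − 122.7° = 237.3°.
At 360°/29.530 d per day, 237.3° corresponds to 19.47 days.

19.5 days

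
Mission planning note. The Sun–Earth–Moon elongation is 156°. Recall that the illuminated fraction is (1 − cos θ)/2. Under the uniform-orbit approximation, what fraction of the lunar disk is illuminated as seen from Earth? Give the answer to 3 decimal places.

0.957

f = (1 − cos 156°)/2 = (1 − (-0.914))/2 ≈ 0.957.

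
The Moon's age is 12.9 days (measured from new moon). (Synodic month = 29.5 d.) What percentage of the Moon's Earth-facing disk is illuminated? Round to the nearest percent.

Elongation θ = 360° × 12.9/29.5 ≈ 157.4°.
With cos θ = (-0.923), the lit fraction is (1 − (-0.923))/2 ≈ 0.962, so 96%.

96%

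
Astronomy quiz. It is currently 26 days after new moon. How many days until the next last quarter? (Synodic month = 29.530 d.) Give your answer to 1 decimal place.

Last quarter occurs at elongation 270°, i.e. at age 29.530 × 270/360 = 22.148 d.
Already past this cycle's last quarter; the next is at 22.148 + 29.530 = 51.678 d, so 51.678 − 26 = 25.678 days.

25.7 days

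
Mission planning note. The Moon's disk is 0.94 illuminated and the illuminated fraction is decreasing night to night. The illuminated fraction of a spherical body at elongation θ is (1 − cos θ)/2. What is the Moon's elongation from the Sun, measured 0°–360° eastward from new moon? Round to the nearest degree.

208°

cos θ = 1 − 2f = -0.880, giving a principal value of 151.6°.
A waning Moon lies in 180°–360°, so θ = 360° − 151.6° = 208.4°.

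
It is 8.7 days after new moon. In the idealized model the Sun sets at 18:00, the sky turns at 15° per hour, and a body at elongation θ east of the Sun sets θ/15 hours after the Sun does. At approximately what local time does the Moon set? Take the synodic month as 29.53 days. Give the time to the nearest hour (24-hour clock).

01:00

Elongation θ = 360° × 8.7/29.53 ≈ 106.1°.
Delay after the Sun = 106.1° / (15°/h) ≈ 7.07 h.
18:00 + 7.07 h ≈ 01:04 → 01:00 to the nearest hour.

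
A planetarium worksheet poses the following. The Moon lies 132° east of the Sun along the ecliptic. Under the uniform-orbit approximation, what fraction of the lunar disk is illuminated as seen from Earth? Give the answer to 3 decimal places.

f = (1 − cos 132°)/2 = (1 − (-0.669))/2 ≈ 0.835.

0.835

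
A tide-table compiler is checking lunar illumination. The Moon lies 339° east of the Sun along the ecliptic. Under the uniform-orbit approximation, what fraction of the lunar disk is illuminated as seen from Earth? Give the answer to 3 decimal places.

Half-versine of 339°: (1 − 0.934)/2 = 0.033.

0.033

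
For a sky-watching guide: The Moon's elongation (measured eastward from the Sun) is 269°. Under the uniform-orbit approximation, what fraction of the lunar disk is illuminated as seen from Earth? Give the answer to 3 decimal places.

f = (1 − cos 269°)/2 = (1 − (-0.017))/2 ≈ 0.509.

0.509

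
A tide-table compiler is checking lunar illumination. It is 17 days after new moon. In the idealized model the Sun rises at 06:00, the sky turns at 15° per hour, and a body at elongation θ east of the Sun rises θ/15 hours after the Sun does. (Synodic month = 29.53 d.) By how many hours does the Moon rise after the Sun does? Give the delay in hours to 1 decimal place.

13.8 h

Elongation θ = 360° × 17/29.53 ≈ 207.2°.
The Moon trails the Sun by θ/15 = 207.2/15 ≈ 13.82 hours.
So the Moon rises 13.82 h after the Sun.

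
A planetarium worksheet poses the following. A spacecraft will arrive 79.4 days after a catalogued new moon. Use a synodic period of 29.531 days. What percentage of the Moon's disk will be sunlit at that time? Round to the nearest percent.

69%

79.4 d spans 2 complete synodic months (2 × 29.531 = 59.06 d) plus 20.34 d.
Elongation θ = 360° × 20.34/29.531 ≈ 247.9°.
With cos θ = (-0.376), the lit fraction is (1 − (-0.376))/2 ≈ 0.688, so 69%.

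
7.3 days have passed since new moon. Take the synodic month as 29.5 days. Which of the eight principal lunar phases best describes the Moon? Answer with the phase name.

first quarter

At 7.3/29.5 of the cycle, θ ≈ 89° — the first quarter range.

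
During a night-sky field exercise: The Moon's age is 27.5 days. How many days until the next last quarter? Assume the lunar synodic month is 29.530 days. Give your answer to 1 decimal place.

24.2 days

Last quarter occurs at elongation 270°, i.e. at age 29.530 × 270/360 = 22.148 d.
Already past this cycle's last quarter; the next is at 22.148 + 29.530 = 51.678 d, so 51.678 − 27.5 = 24.178 days.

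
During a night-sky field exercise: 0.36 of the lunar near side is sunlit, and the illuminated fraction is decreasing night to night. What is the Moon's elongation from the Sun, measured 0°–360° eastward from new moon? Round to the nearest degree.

From f = (1 − cos θ)/2: cos θ = 1 − 2×0.36 = 0.280; arccos → 73.7°.
Since the Moon is past full (waning), take the reflex angle: θ = 360° − 73.7° = 286.3°.

286°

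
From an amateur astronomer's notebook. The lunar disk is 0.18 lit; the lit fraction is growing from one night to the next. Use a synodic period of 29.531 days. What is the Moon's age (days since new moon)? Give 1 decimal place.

4.1 days

From f = (1 − cos θ)/2: cos θ = 1 − 2×0.18 = 0.640; arccos → 50.2°.
Before full moon the principal value applies: θ = 50.2°.
Age = 29.531 × 50.2°/360° ≈ 4.12 days.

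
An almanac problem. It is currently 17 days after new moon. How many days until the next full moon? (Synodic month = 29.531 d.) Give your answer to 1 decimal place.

27.3 days

Full moon is 0.5 of the way through the cycle: age 0.5 × 29.531 = 14.765 d.
Already past this cycle's full moon; the next is at 14.765 + 29.531 = 44.296 d, so 44.296 − 17 = 27.296 days.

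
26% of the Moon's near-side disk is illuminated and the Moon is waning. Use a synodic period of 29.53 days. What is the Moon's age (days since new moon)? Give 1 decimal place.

cos θ = 1 − 2f = 0.480, giving a principal value of 61.3°.
Since the Moon is past full (waning), take the reflex angle: θ = 360° − 61.3° = 298.7°.
Age = 29.53 × 298.7°/360° ≈ 24.50 days.

24.5 days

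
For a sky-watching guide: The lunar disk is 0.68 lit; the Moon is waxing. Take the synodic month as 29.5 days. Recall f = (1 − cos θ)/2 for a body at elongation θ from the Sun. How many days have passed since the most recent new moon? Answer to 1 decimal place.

9.1 days

Invert f = (1 − cos θ)/2 to get cos θ = 1 − 2(0.68) = -0.360, hence θ₀ = arccos -0.360 = 111.1°.
Before full moon the principal value applies: θ = 111.1°.
That fraction of the synodic month is 111.1/360 × 29.5 d ≈ 9.10 d.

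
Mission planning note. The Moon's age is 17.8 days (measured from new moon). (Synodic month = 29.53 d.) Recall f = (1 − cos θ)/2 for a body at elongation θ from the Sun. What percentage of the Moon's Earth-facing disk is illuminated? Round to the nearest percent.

90%

Elongation θ = 360° × 17.8/29.53 ≈ 217.0°.
Illuminated fraction = (1 − cos 217.0°)/2 = (1 − (-0.799))/2 ≈ 0.899, so 90%.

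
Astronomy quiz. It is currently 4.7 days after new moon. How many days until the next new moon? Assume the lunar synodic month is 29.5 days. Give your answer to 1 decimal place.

24.8 days

One full lunation from the last new moon is 29.5 d; remaining = 29.5 − 4.7 = 24.800 d.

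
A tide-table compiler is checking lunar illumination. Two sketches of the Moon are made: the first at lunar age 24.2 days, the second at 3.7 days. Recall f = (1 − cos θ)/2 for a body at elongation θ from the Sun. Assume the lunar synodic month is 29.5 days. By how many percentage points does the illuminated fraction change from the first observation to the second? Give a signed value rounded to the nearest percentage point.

θ₁ = 360° × 24.2/29.5 = 295.3°, f₁ = (1 − cos θ₁)/2 = 0.286.
θ₂ = 360° × 3.7/29.5 = 45.2°, f₂ = (1 − cos θ₂)/2 = 0.147.
Change = f₂ − f₁ = -0.139 → -14 percentage points.

-14 percentage points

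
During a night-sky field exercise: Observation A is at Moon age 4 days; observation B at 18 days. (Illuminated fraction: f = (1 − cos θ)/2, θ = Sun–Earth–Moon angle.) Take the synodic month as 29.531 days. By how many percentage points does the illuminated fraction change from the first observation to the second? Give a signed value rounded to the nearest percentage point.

First observation: θ = 360°·4/29.531 = 48.8°, so f = 0.170.
Second observation: θ = 219.4°, f = 0.886.
Δf = 0.886 − 0.170 = +0.716, i.e. +72 pp.

+72 percentage points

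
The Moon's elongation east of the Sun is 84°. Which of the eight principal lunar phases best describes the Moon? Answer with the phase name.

first quarter

The first quarter sector spans roughly 68°–112°; 84° falls inside it.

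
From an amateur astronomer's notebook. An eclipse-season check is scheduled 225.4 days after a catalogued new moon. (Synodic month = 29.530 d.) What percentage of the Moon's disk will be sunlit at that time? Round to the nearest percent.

Reduce mod P: 225.4 − 7×29.530 = 18.69 d into the current lunation.
The Moon has covered 18.69/29.530 of its cycle, so θ ≈ 360° × 18.69/29.530 = 227.8°.
With cos θ = (-0.671), the lit fraction is (1 − (-0.671))/2 ≈ 0.836, so 84%.

84%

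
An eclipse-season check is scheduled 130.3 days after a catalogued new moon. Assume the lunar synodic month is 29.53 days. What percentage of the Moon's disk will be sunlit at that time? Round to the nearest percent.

93%

Reduce mod P: 130.3 − 4×29.53 = 12.18 d into the current lunation.
Elongation θ = 360° × 12.18/29.53 ≈ 148.5°.
Illuminated fraction = (1 − cos 148.5°)/2 = (1 − (-0.853))/2 ≈ 0.926, so 93%.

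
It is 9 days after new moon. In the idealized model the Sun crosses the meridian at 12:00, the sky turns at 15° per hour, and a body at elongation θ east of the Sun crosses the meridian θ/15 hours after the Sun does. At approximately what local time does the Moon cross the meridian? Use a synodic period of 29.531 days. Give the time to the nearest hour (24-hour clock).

The Moon has covered 9/29.531 of its cycle, so θ ≈ 360° × 9/29.531 = 109.7°.
The Moon trails the Sun by θ/15 = 109.7/15 ≈ 7.31 hours.
12:00 + 7.31 h ≈ 19:19 → 19:00 to the nearest hour.

19:00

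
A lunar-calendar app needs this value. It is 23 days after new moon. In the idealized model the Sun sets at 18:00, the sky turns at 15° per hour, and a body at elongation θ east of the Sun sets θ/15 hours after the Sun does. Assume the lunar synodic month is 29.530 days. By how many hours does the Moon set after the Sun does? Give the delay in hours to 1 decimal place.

The Moon has covered 23/29.530 of its cycle, so θ ≈ 360° × 23/29.530 = 280.4°.
The Moon trails the Sun by θ/15 = 280.4/15 ≈ 18.69 hours.
So the Moon sets 18.69 h after the Sun.

18.7 h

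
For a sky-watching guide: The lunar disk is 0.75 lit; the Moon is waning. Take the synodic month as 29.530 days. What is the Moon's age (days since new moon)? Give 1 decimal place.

Invert f = (1 − cos θ)/2 to get cos θ = 1 − 2(0.75) = -0.500, hence θ₀ = arccos -0.500 = 120.0°.
Waning ⇒ past full, so θ = 360° − 120.0° = 240.0°.
That fraction of the synodic month is 240.0/360 × 29.530 d ≈ 19.69 d.

19.7 days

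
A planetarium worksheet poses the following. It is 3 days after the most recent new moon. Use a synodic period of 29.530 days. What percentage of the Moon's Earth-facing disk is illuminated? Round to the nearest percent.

10%

The Moon has covered 3/29.530 of its cycle, so θ ≈ 360° × 3/29.530 = 36.6°.
cos 36.6° = 0.803, so f = (1 − 0.803)/2 = 0.098, so 10%.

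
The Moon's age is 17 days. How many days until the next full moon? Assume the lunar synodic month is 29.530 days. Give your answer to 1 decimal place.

27.3 days

Full moon occurs at elongation 180°, i.e. at age 29.530 × 180/360 = 14.765 d.
This lunation's full moon (14.765 d) has passed, so add one period: 44.295 − 17 = 27.295 days.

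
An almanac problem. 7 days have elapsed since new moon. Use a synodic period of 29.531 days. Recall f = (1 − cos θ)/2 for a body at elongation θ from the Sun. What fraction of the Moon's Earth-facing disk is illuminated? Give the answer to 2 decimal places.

Elongation θ = 360° × 7/29.531 ≈ 85.3°.
Illuminated fraction = (1 − cos 85.3°)/2 = (1 − 0.081)/2 ≈ 0.459.

0.46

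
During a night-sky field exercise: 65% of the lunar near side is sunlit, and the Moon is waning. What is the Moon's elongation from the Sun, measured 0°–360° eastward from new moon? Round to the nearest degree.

253°

From f = (1 − cos θ)/2: cos θ = 1 − 2×0.65 = -0.300; arccos → 107.5°.
A waning Moon lies in 180°–360°, so θ = 360° − 107.5° = 252.5°.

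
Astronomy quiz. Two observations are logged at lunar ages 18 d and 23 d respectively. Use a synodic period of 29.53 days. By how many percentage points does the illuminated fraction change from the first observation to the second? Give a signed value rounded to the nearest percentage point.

-48 percentage points

First observation: θ = 360°·18/29.53 = 219.4°, so f = 0.886.
Second observation: θ = 280.4°, f = 0.410.
Δf = 0.410 − 0.886 = -0.476, i.e. -48 pp.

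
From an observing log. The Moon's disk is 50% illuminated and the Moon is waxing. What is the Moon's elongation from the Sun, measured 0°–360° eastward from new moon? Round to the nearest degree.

From f = (1 − cos θ)/2: cos θ = 1 − 2×0.50 = 0.000; arccos → 90.0°.
Before full moon the principal value applies: θ = 90.0°.

90°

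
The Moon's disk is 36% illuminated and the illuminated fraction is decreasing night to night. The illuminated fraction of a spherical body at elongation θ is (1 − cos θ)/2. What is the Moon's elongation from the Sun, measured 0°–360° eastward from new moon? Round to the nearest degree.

From f = (1 − cos θ)/2: cos θ = 1 − 2×0.36 = 0.280; arccos → 73.7°.
Waning ⇒ past full, so θ = 360° − 73.7° = 286.3°.

286°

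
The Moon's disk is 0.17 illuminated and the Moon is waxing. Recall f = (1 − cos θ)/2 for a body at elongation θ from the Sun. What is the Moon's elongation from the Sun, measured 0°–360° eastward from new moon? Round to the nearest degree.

49°

cos θ = 1 − 2f = 0.660, giving a principal value of 48.7°.
Before full moon the principal value applies: θ = 48.7°.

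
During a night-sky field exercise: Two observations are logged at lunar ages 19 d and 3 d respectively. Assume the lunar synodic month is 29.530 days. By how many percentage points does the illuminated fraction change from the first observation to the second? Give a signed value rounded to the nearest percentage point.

-71 percentage points

θ₁ = 360° × 19/29.530 = 231.6°, f₁ = (1 − cos θ₁)/2 = 0.810.
θ₂ = 360° × 3/29.530 = 36.6°, f₂ = (1 − cos θ₂)/2 = 0.098.
Change = f₂ − f₁ = -0.712 → -71 percentage points.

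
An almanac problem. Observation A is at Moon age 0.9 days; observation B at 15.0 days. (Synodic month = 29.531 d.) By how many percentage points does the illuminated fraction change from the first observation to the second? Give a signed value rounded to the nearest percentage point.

θ₁ = 360° × 0.9/29.531 = 11.0°, f₁ = (1 − cos θ₁)/2 = 0.009.
θ₂ = 360° × 15.0/29.531 = 182.9°, f₂ = (1 − cos θ₂)/2 = 0.999.
Change = f₂ − f₁ = +0.990 → +99 percentage points.

+99 pp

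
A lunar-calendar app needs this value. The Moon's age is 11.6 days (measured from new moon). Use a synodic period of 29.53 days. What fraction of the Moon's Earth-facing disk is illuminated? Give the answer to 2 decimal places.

0.89

Elongation θ = 360° × 11.6/29.53 ≈ 141.4°.
Illuminated fraction = (1 − cos 141.4°)/2 = (1 − (-0.782))/2 ≈ 0.891.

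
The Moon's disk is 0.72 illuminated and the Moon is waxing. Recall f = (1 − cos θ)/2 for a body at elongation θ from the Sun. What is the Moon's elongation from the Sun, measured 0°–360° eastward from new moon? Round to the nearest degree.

cos θ = 1 − 2f = -0.440, giving a principal value of 116.1°.
The Moon is waxing (0°–180°), so θ = 116.1° directly.

116°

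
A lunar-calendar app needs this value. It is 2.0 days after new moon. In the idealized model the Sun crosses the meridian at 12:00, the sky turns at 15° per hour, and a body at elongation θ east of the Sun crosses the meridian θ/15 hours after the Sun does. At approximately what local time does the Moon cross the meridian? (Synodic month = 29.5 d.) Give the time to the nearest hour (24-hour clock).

14:00

Elongation θ = 360° × 2.0/29.5 ≈ 24.4°.
Delay after the Sun = 24.4° / (15°/h) ≈ 1.63 h.
12:00 + 1.63 h ≈ 13:38 → 14:00 to the nearest hour.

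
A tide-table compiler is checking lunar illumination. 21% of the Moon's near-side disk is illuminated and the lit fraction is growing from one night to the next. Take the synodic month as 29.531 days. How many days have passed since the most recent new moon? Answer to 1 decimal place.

4.5 days

Invert f = (1 − cos θ)/2 to get cos θ = 1 − 2(0.21) = 0.580, hence θ₀ = arccos 0.580 = 54.5°.
The Moon is waxing (0°–180°), so θ = 54.5° directly.
That fraction of the synodic month is 54.5/360 × 29.531 d ≈ 4.47 d.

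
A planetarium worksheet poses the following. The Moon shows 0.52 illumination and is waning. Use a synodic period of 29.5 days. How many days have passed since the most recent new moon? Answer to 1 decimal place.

Invert f = (1 − cos θ)/2 to get cos θ = 1 − 2(0.52) = -0.040, hence θ₀ = arccos -0.040 = 92.3°.
A waning Moon lies in 180°–360°, so θ = 360° − 92.3° = 267.7°.
That fraction of the synodic month is 267.7/360 × 29.5 d ≈ 21.94 d.

21.9 days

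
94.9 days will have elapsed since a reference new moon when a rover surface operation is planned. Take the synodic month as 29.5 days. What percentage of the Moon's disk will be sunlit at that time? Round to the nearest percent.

94.9 d spans 3 complete synodic months (3 × 29.5 = 88.50 d) plus 6.40 d.
Phase angle: θ = 360°·(6.40 d)/(29.5 d) = 78.1°.
With cos θ = 0.206, the lit fraction is (1 − 0.206)/2 ≈ 0.397, so 40%.

40%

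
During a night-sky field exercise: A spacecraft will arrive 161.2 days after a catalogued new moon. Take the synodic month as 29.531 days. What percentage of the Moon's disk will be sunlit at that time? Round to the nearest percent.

161.2 d spans 5 complete synodic months (5 × 29.531 = 147.66 d) plus 13.54 d.
Phase angle: θ = 360°·(13.54 d)/(29.531 d) = 165.1°.
Illuminated fraction = (1 − cos 165.1°)/2 = (1 − (-0.966))/2 ≈ 0.983, so 98%.

98%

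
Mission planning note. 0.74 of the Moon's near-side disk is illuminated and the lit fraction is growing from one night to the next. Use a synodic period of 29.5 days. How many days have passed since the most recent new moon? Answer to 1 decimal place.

Invert f = (1 − cos θ)/2 to get cos θ = 1 − 2(0.74) = -0.480, hence θ₀ = arccos -0.480 = 118.7°.
Before full moon the principal value applies: θ = 118.7°.
At 360°/29.5 d per day, 118.7° corresponds to 9.73 days.

9.7 days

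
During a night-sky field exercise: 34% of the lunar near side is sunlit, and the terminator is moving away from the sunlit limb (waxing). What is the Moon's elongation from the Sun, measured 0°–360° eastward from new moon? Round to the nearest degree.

cos θ = 1 − 2f = 0.320, giving a principal value of 71.3°.
Before full moon the principal value applies: θ = 71.3°.

71°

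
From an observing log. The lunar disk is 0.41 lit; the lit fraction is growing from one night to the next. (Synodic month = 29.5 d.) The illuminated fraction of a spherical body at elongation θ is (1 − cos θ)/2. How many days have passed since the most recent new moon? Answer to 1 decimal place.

cos θ = 1 − 2f = 0.180, giving a principal value of 79.6°.
Before full moon the principal value applies: θ = 79.6°.
That fraction of the synodic month is 79.6/360 × 29.5 d ≈ 6.53 d.

6.5 days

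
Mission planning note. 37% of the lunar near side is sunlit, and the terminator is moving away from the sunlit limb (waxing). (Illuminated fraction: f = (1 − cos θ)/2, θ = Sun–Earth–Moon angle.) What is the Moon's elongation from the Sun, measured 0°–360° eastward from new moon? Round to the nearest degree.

75°

From f = (1 − cos θ)/2: cos θ = 1 − 2×0.37 = 0.260; arccos → 74.9°.
Before full moon the principal value applies: θ = 74.9°.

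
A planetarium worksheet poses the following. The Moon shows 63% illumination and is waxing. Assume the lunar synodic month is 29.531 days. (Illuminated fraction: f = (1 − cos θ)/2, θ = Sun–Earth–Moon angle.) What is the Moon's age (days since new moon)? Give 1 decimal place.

8.6 days

From f = (1 − cos θ)/2: cos θ = 1 − 2×0.63 = -0.260; arccos → 105.1°.
The Moon is waxing (0°–180°), so θ = 105.1° directly.
That fraction of the synodic month is 105.1/360 × 29.531 d ≈ 8.62 d.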